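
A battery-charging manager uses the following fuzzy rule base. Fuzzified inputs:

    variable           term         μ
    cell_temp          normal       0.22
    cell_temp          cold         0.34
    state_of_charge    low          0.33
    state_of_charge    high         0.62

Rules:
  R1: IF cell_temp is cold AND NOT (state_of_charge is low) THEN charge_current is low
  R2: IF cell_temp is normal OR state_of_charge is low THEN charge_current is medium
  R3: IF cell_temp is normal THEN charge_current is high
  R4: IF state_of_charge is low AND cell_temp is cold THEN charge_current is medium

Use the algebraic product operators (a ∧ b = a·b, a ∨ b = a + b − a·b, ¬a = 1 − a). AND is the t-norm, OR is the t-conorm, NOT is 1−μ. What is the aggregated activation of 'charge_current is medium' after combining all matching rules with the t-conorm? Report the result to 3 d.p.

R1: cold=0.34, ¬low=1−0.33=0.67; AND[a·b] → w = 0.2278
R2: normal=0.22, low=0.33; OR[a + b − a·b] → w = 0.4774
R3: normal=0.22 → w = 0.2200
R4: low=0.33, cold=0.34; AND[a·b] → w = 0.1122
Rules with consequent 'medium': {R2, R4} → strengths 0.4774, 0.1122
Aggregate via t-conorm [a + b − a·b]: 0.5360

0.536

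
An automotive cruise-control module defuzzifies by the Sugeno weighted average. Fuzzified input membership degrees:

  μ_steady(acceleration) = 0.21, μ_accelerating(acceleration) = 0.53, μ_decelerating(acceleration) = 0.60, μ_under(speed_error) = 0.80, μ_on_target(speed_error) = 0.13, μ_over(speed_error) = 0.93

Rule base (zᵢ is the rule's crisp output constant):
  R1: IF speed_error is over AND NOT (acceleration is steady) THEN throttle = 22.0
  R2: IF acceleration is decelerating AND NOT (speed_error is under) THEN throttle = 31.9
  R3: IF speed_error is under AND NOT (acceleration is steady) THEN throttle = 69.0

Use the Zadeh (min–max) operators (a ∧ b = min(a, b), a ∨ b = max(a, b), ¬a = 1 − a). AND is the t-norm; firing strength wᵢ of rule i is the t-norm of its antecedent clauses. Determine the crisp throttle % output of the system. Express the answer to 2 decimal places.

43.97

R1 (z=22.0): over=0.93, ¬steady=1−0.21=0.79; AND[min(a, b)] → w = 0.79
R2 (z=31.9): decelerating=0.60, ¬under=1−0.80=0.20; AND[min(a, b)] → w = 0.20
R3 (z=69.0): under=0.80, ¬steady=1−0.21=0.79; AND[min(a, b)] → w = 0.79
Weighted average = (0.79·22.0 + 0.20·31.9 + 0.79·69.0) / (0.79 + 0.20 + 0.79)
  = 78.2700 / 1.7800 = 43.97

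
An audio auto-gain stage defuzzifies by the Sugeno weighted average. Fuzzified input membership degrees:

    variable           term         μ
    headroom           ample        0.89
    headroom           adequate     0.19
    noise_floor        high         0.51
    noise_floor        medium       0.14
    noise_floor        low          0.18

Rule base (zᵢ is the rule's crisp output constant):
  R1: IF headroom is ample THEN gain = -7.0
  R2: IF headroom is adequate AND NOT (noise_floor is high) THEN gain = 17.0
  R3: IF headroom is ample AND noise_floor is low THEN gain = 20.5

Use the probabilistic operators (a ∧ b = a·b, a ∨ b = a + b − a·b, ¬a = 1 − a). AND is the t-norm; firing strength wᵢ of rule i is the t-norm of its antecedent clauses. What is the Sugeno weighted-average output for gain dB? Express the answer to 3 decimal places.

R1 (z=-7.0): ample=0.89 → w = 0.8900
R2 (z=17.0): adequate=0.19, ¬high=1−0.51=0.49; AND[a·b] → w = 0.0931
R3 (z=20.5): ample=0.89, low=0.18; AND[a·b] → w = 0.1602
Weighted average = (0.8900·-7.0 + 0.0931·17.0 + 0.1602·20.5) / (0.8900 + 0.0931 + 0.1602)
  = -1.3632 / 1.1433 = -1.192

-1.192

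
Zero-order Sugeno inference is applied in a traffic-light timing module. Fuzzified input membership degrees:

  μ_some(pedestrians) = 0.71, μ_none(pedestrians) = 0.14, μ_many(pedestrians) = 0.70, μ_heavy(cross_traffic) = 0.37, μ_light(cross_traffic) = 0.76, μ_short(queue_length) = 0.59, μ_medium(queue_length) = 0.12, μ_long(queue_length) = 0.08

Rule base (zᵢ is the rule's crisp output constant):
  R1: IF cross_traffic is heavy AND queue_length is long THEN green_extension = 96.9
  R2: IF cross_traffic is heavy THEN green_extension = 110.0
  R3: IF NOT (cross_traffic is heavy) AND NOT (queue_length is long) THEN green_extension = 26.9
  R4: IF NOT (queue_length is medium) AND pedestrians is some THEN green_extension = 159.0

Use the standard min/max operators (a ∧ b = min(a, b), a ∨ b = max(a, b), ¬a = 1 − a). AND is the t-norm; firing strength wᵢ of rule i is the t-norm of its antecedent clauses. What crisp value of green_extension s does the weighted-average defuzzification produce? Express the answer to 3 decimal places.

R1 (z=96.9): heavy=0.37, long=0.08; AND[min(a, b)] → w = 0.08
R2 (z=110.0): heavy=0.37 → w = 0.37
R3 (z=26.9): ¬heavy=1−0.37=0.63, ¬long=1−0.08=0.92; AND[min(a, b)] → w = 0.63
R4 (z=159.0): ¬medium=1−0.12=0.88, some=0.71; AND[min(a, b)] → w = 0.71
Weighted average = (0.08·96.9 + 0.37·110.0 + 0.63·26.9 + 0.71·159.0) / (0.08 + 0.37 + 0.63 + 0.71)
  = 178.2890 / 1.7900 = 99.603

99.603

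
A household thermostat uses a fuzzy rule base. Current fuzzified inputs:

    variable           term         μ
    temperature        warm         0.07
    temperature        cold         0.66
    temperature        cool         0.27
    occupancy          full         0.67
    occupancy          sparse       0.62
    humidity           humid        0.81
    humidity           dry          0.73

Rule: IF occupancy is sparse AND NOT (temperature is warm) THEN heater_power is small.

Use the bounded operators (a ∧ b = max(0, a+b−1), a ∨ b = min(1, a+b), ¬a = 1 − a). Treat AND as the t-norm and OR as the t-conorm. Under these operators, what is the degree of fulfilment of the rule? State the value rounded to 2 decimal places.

firing strength: sparse=0.62, ¬warm=1−0.07=0.93; AND[max(0, a+b−1)] → w = 0.55

0.55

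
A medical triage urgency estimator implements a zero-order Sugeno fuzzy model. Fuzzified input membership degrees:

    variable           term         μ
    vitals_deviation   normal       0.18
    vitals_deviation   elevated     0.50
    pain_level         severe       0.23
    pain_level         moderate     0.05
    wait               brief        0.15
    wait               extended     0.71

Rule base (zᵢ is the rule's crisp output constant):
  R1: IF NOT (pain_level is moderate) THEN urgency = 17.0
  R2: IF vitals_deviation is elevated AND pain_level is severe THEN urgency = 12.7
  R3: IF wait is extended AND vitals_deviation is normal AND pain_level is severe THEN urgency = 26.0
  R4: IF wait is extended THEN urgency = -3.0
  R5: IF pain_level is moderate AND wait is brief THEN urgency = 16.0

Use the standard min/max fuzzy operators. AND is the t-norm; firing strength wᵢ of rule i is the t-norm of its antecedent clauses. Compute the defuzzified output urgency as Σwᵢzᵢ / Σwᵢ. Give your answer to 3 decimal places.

10.576

R1 (z=17.0): ¬moderate=1−0.05=0.95 → w = 0.95
R2 (z=12.7): elevated=0.50, severe=0.23; AND[min(a, b)] → w = 0.23
R3 (z=26.0): extended=0.71, normal=0.18, severe=0.23; AND[min(a, b)] → w = 0.18
R4 (z=-3.0): extended=0.71 → w = 0.71
R5 (z=16.0): moderate=0.05, brief=0.15; AND[min(a, b)] → w = 0.05
Weighted average = (0.95·17.0 + 0.23·12.7 + 0.18·26.0 + 0.71·-3.0 + 0.05·16.0) / (0.95 + 0.23 + 0.18 + 0.71 + 0.05)
  = 22.4210 / 2.1200 = 10.576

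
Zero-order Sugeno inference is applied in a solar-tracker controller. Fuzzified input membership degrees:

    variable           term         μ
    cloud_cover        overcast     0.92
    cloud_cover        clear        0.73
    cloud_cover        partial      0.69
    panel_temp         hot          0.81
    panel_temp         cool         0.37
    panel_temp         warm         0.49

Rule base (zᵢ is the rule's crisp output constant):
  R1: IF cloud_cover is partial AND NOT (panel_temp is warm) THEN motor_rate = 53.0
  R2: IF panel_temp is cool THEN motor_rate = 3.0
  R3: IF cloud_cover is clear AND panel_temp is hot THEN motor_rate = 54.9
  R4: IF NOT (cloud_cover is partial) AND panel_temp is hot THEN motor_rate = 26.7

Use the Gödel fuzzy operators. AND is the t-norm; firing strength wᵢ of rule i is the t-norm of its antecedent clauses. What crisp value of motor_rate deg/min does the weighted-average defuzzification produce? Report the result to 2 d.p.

39.84

R1 (z=53.0): partial=0.69, ¬warm=1−0.49=0.51; AND[min(a, b)] → w = 0.51
R2 (z=3.0): cool=0.37 → w = 0.37
R3 (z=54.9): clear=0.73, hot=0.81; AND[min(a, b)] → w = 0.73
R4 (z=26.7): ¬partial=1−0.69=0.31, hot=0.81; AND[min(a, b)] → w = 0.31
Weighted average = (0.51·53.0 + 0.37·3.0 + 0.73·54.9 + 0.31·26.7) / (0.51 + 0.37 + 0.73 + 0.31)
  = 76.4940 / 1.9200 = 39.84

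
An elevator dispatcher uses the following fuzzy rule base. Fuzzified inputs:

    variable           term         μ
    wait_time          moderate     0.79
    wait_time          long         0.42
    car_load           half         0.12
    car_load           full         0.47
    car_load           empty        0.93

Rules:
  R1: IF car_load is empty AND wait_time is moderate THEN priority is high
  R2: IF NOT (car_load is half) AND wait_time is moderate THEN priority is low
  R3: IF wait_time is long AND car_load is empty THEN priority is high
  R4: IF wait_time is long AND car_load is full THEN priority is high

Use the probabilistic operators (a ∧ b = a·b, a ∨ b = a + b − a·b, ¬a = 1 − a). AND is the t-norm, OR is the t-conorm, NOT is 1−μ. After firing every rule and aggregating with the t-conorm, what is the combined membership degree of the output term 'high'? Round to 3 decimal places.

0.870

R1: empty=0.93, moderate=0.79; AND[a·b] → w = 0.7347
R2: ¬half=1−0.12=0.88, moderate=0.79; AND[a·b] → w = 0.6952
R3: long=0.42, empty=0.93; AND[a·b] → w = 0.3906
R4: long=0.42, full=0.47; AND[a·b] → w = 0.1974
Rules with consequent 'high': {R1, R3, R4} → strengths 0.7347, 0.3906, 0.1974
Aggregate via t-conorm [a + b − a·b]: 0.8702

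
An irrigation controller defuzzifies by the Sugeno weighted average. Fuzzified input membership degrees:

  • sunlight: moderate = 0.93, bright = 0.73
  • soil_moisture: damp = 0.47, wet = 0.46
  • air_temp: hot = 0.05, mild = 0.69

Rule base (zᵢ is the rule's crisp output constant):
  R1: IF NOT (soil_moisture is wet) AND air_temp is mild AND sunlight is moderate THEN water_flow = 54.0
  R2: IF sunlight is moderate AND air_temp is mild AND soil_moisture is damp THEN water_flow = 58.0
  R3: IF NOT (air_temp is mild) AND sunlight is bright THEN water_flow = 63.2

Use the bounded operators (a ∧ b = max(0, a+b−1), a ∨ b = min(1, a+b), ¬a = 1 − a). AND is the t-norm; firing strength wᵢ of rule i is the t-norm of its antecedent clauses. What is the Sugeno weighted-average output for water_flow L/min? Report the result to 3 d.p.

R1 (z=54.0): ¬wet=1−0.46=0.54, mild=0.69, moderate=0.93; AND[max(0, a+b−1)] → w = 0.16
R2 (z=58.0): moderate=0.93, mild=0.69, damp=0.47; AND[max(0, a+b−1)] → w = 0.09
R3 (z=63.2): ¬mild=1−0.69=0.31, bright=0.73; AND[max(0, a+b−1)] → w = 0.04
Weighted average = (0.16·54.0 + 0.09·58.0 + 0.04·63.2) / (0.16 + 0.09 + 0.04)
  = 16.3880 / 0.2900 = 56.510

56.510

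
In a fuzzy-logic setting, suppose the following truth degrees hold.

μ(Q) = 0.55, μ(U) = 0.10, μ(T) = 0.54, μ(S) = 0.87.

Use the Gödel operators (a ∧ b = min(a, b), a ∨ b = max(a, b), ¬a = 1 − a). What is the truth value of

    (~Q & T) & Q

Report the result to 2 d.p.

0.45

~Q = 1 − 0.55 = 0.45
~Q & T = min(a, b) on (0.45, 0.54) = 0.45
(~Q & T) & Q = min(a, b) on (0.45, 0.55) = 0.45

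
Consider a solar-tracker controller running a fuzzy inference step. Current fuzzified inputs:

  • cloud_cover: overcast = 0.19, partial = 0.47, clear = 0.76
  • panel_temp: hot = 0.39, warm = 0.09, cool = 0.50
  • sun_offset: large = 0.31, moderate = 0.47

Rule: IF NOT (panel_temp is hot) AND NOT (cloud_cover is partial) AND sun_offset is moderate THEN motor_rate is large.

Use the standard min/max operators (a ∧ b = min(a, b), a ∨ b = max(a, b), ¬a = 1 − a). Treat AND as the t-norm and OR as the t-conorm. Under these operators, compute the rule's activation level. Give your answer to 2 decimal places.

0.47

firing strength: ¬hot=1−0.39=0.61, ¬partial=1−0.47=0.53, moderate=0.47; AND[min(a, b)] → w = 0.47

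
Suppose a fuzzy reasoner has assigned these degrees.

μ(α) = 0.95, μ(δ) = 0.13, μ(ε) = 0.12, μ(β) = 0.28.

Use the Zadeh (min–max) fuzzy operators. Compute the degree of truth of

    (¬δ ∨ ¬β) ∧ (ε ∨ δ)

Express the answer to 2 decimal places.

¬δ = 1 − 0.13 = 0.87
¬β = 1 − 0.28 = 0.72
¬δ ∨ ¬β = max(a, b) on (0.87, 0.72) = 0.87
ε ∨ δ = max(a, b) on (0.12, 0.13) = 0.13
(¬δ ∨ ¬β) ∧ (ε ∨ δ) = min(a, b) on (0.87, 0.13) = 0.13

0.13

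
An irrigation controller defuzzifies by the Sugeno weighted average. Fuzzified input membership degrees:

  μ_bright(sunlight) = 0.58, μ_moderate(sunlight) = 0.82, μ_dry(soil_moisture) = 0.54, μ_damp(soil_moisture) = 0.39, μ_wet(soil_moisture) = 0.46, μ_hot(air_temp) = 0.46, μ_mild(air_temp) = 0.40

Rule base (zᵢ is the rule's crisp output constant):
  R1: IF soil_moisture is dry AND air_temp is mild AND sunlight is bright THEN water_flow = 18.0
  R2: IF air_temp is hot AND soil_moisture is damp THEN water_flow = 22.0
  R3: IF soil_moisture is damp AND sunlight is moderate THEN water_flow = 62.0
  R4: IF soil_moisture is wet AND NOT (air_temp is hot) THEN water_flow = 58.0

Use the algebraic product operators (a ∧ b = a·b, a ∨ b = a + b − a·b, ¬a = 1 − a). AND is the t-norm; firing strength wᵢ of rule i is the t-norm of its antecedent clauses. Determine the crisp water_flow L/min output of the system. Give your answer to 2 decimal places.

46.33

R1 (z=18.0): dry=0.54, mild=0.40, bright=0.58; AND[a·b] → w = 0.1253
R2 (z=22.0): hot=0.46, damp=0.39; AND[a·b] → w = 0.1794
R3 (z=62.0): damp=0.39, moderate=0.82; AND[a·b] → w = 0.3198
R4 (z=58.0): wet=0.46, ¬hot=1−0.46=0.54; AND[a·b] → w = 0.2484
Weighted average = (0.1253·18.0 + 0.1794·22.0 + 0.3198·62.0 + 0.2484·58.0) / (0.1253 + 0.1794 + 0.3198 + 0.2484)
  = 40.4366 / 0.8729 = 46.33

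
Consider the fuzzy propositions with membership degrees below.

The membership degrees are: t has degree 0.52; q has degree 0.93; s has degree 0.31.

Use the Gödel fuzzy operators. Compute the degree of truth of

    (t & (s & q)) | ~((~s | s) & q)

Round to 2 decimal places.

0.31

s & q = min(a, b) on (0.31, 0.93) = 0.31
t & (s & q) = min(a, b) on (0.52, 0.31) = 0.31
~s = 1 − 0.31 = 0.69
~s | s = max(a, b) on (0.69, 0.31) = 0.69
(~s | s) & q = min(a, b) on (0.69, 0.93) = 0.69
~((~s | s) & q) = 1 − 0.69 = 0.31
(t & (s & q)) | ~((~s | s) & q) = max(a, b) on (0.31, 0.31) = 0.31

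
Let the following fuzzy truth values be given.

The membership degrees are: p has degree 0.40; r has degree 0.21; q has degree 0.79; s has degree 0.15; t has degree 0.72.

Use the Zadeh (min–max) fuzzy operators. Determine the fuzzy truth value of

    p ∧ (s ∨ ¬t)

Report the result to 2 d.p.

0.28

¬t = 1 − 0.72 = 0.28
s ∨ ¬t = max(a, b) on (0.15, 0.28) = 0.28
p ∧ (s ∨ ¬t) = min(a, b) on (0.40, 0.28) = 0.28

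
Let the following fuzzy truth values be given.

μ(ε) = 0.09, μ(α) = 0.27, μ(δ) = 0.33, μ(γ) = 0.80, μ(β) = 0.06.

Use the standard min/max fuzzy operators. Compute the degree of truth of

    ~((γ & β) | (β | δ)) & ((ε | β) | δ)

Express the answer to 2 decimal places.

0.33

γ & β = min(a, b) on (0.80, 0.06) = 0.06
β | δ = max(a, b) on (0.06, 0.33) = 0.33
(γ & β) | (β | δ) = max(a, b) on (0.06, 0.33) = 0.33
~((γ & β) | (β | δ)) = 1 − 0.33 = 0.67
ε | β = max(a, b) on (0.09, 0.06) = 0.09
(ε | β) | δ = max(a, b) on (0.09, 0.33) = 0.33
~((γ & β) | (β | δ)) & ((ε | β) | δ) = min(a, b) on (0.67, 0.33) = 0.33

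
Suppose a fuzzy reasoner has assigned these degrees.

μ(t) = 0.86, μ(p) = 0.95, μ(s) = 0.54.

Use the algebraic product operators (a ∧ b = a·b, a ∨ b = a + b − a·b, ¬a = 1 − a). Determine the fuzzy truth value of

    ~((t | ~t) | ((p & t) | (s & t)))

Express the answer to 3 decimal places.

~t = 1 − 0.8600 = 0.1400
t | ~t = a + b − a·b on (0.8600, 0.1400) = 0.8796
p & t = a·b on (0.9500, 0.8600) = 0.8170
s & t = a·b on (0.5400, 0.8600) = 0.4644
(p & t) | (s & t) = a + b − a·b on (0.8170, 0.4644) = 0.9020
(t | ~t) | ((p & t) | (s & t)) = a + b − a·b on (0.8796, 0.9020) = 0.9882
~((t | ~t) | ((p & t) | (s & t))) = 1 − 0.9882 = 0.0118

0.012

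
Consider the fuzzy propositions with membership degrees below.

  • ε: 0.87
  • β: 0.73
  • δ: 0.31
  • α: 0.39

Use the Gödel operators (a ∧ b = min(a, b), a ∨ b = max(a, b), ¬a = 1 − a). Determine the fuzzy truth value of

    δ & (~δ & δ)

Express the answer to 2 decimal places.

~δ = 1 − 0.31 = 0.69
~δ & δ = min(a, b) on (0.69, 0.31) = 0.31
δ & (~δ & δ) = min(a, b) on (0.31, 0.31) = 0.31

0.31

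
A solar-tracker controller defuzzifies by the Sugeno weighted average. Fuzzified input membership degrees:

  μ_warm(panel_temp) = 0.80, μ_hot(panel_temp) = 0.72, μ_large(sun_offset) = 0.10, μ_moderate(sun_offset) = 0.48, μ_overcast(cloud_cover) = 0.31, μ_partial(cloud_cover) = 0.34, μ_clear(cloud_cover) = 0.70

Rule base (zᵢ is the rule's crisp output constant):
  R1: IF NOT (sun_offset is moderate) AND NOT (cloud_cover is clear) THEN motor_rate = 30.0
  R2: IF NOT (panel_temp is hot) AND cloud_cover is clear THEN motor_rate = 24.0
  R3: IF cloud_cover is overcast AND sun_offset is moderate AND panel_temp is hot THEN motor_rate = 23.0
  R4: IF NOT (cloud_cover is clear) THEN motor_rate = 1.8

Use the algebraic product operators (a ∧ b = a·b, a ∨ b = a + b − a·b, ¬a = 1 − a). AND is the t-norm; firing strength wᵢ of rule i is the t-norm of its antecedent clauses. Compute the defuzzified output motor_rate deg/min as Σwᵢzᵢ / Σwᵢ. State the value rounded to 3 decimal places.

R1 (z=30.0): ¬moderate=1−0.48=0.52, ¬clear=1−0.70=0.30; AND[a·b] → w = 0.1560
R2 (z=24.0): ¬hot=1−0.72=0.28, clear=0.70; AND[a·b] → w = 0.1960
R3 (z=23.0): overcast=0.31, moderate=0.48, hot=0.72; AND[a·b] → w = 0.1071
R4 (z=1.8): ¬clear=1−0.70=0.30 → w = 0.3000
Weighted average = (0.1560·30.0 + 0.1960·24.0 + 0.1071·23.0 + 0.3000·1.8) / (0.1560 + 0.1960 + 0.1071 + 0.3000)
  = 12.3881 / 0.7591 = 16.319

16.319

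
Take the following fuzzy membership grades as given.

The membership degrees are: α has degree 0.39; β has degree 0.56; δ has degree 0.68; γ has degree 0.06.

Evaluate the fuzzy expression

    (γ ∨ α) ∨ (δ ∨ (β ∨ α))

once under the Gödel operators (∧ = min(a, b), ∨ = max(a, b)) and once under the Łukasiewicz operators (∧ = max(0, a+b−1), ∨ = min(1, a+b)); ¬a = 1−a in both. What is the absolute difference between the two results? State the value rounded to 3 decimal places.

Under Gödel:
  γ ∨ α = max(a, b) on (0.06, 0.39) = 0.39
  β ∨ α = max(a, b) on (0.56, 0.39) = 0.56
  δ ∨ (β ∨ α) = max(a, b) on (0.68, 0.56) = 0.68
  (γ ∨ α) ∨ (δ ∨ (β ∨ α)) = max(a, b) on (0.39, 0.68) = 0.68
  → value = 0.6800
Under Łukasiewicz:
  γ ∨ α = min(1, a+b) on (0.06, 0.39) = 0.45
  β ∨ α = min(1, a+b) on (0.56, 0.39) = 0.95
  δ ∨ (β ∨ α) = min(1, a+b) on (0.68, 0.95) = 1.00
  (γ ∨ α) ∨ (δ ∨ (β ∨ α)) = min(1, a+b) on (0.45, 1.00) = 1.00
  → value = 1.0000
|0.6800 − 1.0000| = 0.320

0.320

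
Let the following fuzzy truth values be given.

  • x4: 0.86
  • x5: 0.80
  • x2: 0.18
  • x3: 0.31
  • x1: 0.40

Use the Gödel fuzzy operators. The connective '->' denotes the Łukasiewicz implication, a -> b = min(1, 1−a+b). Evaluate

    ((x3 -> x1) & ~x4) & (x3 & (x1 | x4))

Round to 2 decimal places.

x3 -> x1  [Łukasiewicz: min(1, 1−a+b)] with a=0.31, b=0.40 → 1.00
~x4 = 1 − 0.86 = 0.14
(x3 -> x1) & ~x4 = min(a, b) on (1.00, 0.14) = 0.14
x1 | x4 = max(a, b) on (0.40, 0.86) = 0.86
x3 & (x1 | x4) = min(a, b) on (0.31, 0.86) = 0.31
((x3 -> x1) & ~x4) & (x3 & (x1 | x4)) = min(a, b) on (0.14, 0.31) = 0.14

0.14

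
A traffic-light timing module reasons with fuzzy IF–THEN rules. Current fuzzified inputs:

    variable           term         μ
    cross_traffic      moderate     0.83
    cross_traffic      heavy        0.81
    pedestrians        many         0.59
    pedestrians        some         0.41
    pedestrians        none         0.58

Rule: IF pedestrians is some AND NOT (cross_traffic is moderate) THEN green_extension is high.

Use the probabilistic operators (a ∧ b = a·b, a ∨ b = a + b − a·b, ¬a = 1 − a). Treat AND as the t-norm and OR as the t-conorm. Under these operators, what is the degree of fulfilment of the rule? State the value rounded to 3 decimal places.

0.070

firing strength: some=0.41, ¬moderate=1−0.83=0.17; AND[a·b] → w = 0.0697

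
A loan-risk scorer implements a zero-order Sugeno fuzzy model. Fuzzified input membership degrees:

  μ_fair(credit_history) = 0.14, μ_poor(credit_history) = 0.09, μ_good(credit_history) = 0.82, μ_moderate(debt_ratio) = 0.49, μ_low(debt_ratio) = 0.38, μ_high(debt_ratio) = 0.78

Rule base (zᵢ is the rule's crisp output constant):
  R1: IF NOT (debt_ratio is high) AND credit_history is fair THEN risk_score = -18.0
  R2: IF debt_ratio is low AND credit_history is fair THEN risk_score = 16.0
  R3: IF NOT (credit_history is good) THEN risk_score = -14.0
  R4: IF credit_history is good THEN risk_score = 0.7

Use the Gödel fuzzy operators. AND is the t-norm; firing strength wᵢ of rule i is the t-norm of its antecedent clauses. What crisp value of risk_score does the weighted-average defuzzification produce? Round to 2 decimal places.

R1 (z=-18.0): ¬high=1−0.78=0.22, fair=0.14; AND[min(a, b)] → w = 0.14
R2 (z=16.0): low=0.38, fair=0.14; AND[min(a, b)] → w = 0.14
R3 (z=-14.0): ¬good=1−0.82=0.18 → w = 0.18
R4 (z=0.7): good=0.82 → w = 0.82
Weighted average = (0.14·-18.0 + 0.14·16.0 + 0.18·-14.0 + 0.82·0.7) / (0.14 + 0.14 + 0.18 + 0.82)
  = -2.2260 / 1.2800 = -1.74

-1.74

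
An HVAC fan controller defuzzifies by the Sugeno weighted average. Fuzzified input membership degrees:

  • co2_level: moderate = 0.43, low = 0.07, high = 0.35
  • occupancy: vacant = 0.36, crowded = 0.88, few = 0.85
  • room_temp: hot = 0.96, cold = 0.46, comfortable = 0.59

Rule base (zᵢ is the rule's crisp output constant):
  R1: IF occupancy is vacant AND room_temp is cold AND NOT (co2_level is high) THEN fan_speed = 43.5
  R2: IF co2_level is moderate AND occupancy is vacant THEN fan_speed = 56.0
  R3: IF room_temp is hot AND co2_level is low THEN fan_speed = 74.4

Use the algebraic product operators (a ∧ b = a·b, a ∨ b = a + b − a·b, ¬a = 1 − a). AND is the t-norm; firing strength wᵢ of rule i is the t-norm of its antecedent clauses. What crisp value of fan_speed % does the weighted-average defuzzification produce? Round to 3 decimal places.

55.669

R1 (z=43.5): vacant=0.36, cold=0.46, ¬high=1−0.35=0.65; AND[a·b] → w = 0.1076
R2 (z=56.0): moderate=0.43, vacant=0.36; AND[a·b] → w = 0.1548
R3 (z=74.4): hot=0.96, low=0.07; AND[a·b] → w = 0.0672
Weighted average = (0.1076·43.5 + 0.1548·56.0 + 0.0672·74.4) / (0.1076 + 0.1548 + 0.0672)
  = 18.3508 / 0.3296 = 55.669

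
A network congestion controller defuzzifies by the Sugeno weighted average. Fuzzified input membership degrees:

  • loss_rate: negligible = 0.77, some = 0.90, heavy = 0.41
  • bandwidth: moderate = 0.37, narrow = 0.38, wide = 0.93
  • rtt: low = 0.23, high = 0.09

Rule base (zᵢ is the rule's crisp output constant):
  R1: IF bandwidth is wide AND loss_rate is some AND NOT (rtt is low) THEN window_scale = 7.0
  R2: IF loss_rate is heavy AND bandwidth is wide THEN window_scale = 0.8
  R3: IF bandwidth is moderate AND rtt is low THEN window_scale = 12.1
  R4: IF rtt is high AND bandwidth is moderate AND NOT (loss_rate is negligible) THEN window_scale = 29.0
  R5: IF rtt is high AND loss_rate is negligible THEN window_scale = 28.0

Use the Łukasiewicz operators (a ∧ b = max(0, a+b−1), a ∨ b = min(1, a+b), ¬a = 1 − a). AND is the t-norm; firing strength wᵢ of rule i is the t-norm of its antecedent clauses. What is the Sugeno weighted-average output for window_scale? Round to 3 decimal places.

R1 (z=7.0): wide=0.93, some=0.90, ¬low=1−0.23=0.77; AND[max(0, a+b−1)] → w = 0.60
R2 (z=0.8): heavy=0.41, wide=0.93; AND[max(0, a+b−1)] → w = 0.34
R3 (z=12.1): moderate=0.37, low=0.23; AND[max(0, a+b−1)] → w = 0.00
R4 (z=29.0): high=0.09, moderate=0.37, ¬negligible=1−0.77=0.23; AND[max(0, a+b−1)] → w = 0.00
R5 (z=28.0): high=0.09, negligible=0.77; AND[max(0, a+b−1)] → w = 0.00
Weighted average = (0.60·7.0 + 0.34·0.8 + 0.00·12.1 + 0.00·29.0 + 0.00·28.0) / (0.60 + 0.34 + 0.00 + 0.00 + 0.00)
  = 4.4720 / 0.9400 = 4.757

4.757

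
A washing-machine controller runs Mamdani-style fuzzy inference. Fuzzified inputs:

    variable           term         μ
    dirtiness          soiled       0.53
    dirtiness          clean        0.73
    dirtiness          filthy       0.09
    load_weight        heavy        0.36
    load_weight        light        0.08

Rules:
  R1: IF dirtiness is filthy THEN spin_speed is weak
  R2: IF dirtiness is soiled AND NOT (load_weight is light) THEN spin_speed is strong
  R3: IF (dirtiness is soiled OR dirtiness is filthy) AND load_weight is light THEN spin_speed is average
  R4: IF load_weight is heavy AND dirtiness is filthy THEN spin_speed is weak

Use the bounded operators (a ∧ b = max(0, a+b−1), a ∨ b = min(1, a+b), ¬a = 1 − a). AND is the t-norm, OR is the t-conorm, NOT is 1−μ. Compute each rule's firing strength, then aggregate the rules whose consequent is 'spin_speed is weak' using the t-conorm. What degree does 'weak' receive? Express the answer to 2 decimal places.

R1: filthy=0.09 → w = 0.09
R2: soiled=0.53, ¬light=1−0.08=0.92; AND[max(0, a+b−1)] → w = 0.45
R3: (soiled=0.53 OR filthy=0.09) = 0.62; AND[max(0, a+b−1)] with light=0.08 → w = 0.00
R4: heavy=0.36, filthy=0.09; AND[max(0, a+b−1)] → w = 0.00
Rules with consequent 'weak': {R1, R4} → strengths 0.09, 0.00
Aggregate via t-conorm [min(1, a+b)]: 0.09

0.09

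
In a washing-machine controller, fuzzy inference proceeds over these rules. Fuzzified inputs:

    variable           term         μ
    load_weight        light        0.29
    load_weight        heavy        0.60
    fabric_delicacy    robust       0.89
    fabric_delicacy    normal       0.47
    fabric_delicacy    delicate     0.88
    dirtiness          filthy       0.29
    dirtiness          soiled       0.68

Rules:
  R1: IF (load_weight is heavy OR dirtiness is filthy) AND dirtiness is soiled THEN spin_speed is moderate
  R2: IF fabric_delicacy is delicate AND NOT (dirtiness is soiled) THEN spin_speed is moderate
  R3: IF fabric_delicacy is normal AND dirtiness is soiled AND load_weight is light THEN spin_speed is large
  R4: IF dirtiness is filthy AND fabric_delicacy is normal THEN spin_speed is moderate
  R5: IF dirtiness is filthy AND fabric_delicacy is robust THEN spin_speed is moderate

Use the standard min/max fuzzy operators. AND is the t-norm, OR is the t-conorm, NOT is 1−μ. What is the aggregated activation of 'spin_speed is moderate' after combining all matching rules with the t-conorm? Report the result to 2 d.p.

R1: (heavy=0.60 OR filthy=0.29) = 0.60; AND[min(a, b)] with soiled=0.68 → w = 0.60
R2: delicate=0.88, ¬soiled=1−0.68=0.32; AND[min(a, b)] → w = 0.32
R3: normal=0.47, soiled=0.68, light=0.29; AND[min(a, b)] → w = 0.29
R4: filthy=0.29, normal=0.47; AND[min(a, b)] → w = 0.29
R5: filthy=0.29, robust=0.89; AND[min(a, b)] → w = 0.29
Rules with consequent 'moderate': {R1, R2, R4, R5} → strengths 0.60, 0.32, 0.29, 0.29
Aggregate via t-conorm [max(a, b)]: 0.60

0.60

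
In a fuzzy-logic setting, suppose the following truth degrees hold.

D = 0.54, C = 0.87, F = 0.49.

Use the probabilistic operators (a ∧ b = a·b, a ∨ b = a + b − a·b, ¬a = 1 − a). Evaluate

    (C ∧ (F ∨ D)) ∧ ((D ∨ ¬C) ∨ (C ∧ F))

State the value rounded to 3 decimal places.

0.513

F ∨ D = a + b − a·b on (0.4900, 0.5400) = 0.7654
C ∧ (F ∨ D) = a·b on (0.8700, 0.7654) = 0.6659
¬C = 1 − 0.8700 = 0.1300
D ∨ ¬C = a + b − a·b on (0.5400, 0.1300) = 0.5998
C ∧ F = a·b on (0.8700, 0.4900) = 0.4263
(D ∨ ¬C) ∨ (C ∧ F) = a + b − a·b on (0.5998, 0.4263) = 0.7704
(C ∧ (F ∨ D)) ∧ ((D ∨ ¬C) ∨ (C ∧ F)) = a·b on (0.6659, 0.7704) = 0.5130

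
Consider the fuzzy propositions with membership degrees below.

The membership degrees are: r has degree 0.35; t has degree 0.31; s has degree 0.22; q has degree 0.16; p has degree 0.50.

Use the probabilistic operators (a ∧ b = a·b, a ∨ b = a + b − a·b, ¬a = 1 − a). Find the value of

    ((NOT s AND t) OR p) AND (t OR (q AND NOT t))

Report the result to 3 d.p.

NOT s = 1 − 0.2200 = 0.7800
NOT s AND t = a·b on (0.7800, 0.3100) = 0.2418
(NOT s AND t) OR p = a + b − a·b on (0.2418, 0.5000) = 0.6209
NOT t = 1 − 0.3100 = 0.6900
q AND NOT t = a·b on (0.1600, 0.6900) = 0.1104
t OR (q AND NOT t) = a + b − a·b on (0.3100, 0.1104) = 0.3862
((NOT s AND t) OR p) AND (t OR (q AND NOT t)) = a·b on (0.6209, 0.3862) = 0.2398

0.240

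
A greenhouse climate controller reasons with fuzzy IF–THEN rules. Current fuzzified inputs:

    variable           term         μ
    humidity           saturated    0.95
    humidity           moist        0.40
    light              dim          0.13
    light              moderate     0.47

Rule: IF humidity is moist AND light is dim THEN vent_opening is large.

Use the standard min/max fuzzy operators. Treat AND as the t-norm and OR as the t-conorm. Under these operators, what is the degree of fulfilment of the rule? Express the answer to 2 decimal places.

0.13

firing strength: moist=0.40, dim=0.13; AND[min(a, b)] → w = 0.13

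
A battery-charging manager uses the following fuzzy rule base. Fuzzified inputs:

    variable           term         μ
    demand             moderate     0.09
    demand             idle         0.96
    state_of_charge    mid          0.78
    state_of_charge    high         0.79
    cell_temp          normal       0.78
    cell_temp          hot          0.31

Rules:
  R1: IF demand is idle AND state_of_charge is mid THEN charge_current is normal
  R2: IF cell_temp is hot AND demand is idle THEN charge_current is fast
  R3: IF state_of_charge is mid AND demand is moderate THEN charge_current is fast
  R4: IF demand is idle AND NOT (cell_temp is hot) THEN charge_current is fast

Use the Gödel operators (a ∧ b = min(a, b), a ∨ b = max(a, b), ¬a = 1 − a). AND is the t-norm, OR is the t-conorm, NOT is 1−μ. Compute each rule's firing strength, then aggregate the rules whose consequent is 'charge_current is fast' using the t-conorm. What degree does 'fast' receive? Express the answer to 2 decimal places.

R1: idle=0.96, mid=0.78; AND[min(a, b)] → w = 0.78
R2: hot=0.31, idle=0.96; AND[min(a, b)] → w = 0.31
R3: mid=0.78, moderate=0.09; AND[min(a, b)] → w = 0.09
R4: idle=0.96, ¬hot=1−0.31=0.69; AND[min(a, b)] → w = 0.69
Rules with consequent 'fast': {R2, R3, R4} → strengths 0.31, 0.09, 0.69
Aggregate via t-conorm [max(a, b)]: 0.69

0.69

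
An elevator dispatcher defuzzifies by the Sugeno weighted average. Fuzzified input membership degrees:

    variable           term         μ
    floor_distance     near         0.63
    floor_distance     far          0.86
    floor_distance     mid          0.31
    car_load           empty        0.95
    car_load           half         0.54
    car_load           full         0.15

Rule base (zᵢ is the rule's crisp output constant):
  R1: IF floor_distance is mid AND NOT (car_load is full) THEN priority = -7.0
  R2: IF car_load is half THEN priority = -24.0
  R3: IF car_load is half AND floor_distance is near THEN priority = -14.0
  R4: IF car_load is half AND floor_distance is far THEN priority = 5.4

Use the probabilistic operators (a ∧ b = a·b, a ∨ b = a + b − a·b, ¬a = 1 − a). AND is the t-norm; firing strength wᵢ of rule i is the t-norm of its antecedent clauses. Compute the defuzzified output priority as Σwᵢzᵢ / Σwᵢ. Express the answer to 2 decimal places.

R1 (z=-7.0): mid=0.31, ¬full=1−0.15=0.85; AND[a·b] → w = 0.2635
R2 (z=-24.0): half=0.54 → w = 0.5400
R3 (z=-14.0): half=0.54, near=0.63; AND[a·b] → w = 0.3402
R4 (z=5.4): half=0.54, far=0.86; AND[a·b] → w = 0.4644
Weighted average = (0.2635·-7.0 + 0.5400·-24.0 + 0.3402·-14.0 + 0.4644·5.4) / (0.2635 + 0.5400 + 0.3402 + 0.4644)
  = -17.0595 / 1.6081 = -10.61

-10.61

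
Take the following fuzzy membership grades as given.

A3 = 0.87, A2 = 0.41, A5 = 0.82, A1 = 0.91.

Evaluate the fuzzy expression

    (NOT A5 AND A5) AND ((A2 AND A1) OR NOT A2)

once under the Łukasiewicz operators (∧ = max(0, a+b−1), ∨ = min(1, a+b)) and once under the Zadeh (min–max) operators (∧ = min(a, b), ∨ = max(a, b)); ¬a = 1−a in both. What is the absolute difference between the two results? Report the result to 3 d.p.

Under Łukasiewicz:
  NOT A5 = 1 − 0.82 = 0.18
  NOT A5 AND A5 = max(0, a+b−1) on (0.18, 0.82) = 0.00
  A2 AND A1 = max(0, a+b−1) on (0.41, 0.91) = 0.32
  NOT A2 = 1 − 0.41 = 0.59
  (A2 AND A1) OR NOT A2 = min(1, a+b) on (0.32, 0.59) = 0.91
  (NOT A5 AND A5) AND ((A2 AND A1) OR NOT A2) = max(0, a+b−1) on (0.00, 0.91) = 0.00
  → value = 0.0000
Under Zadeh (min–max):
  NOT A5 = 1 − 0.82 = 0.18
  NOT A5 AND A5 = min(a, b) on (0.18, 0.82) = 0.18
  A2 AND A1 = min(a, b) on (0.41, 0.91) = 0.41
  NOT A2 = 1 − 0.41 = 0.59
  (A2 AND A1) OR NOT A2 = max(a, b) on (0.41, 0.59) = 0.59
  (NOT A5 AND A5) AND ((A2 AND A1) OR NOT A2) = min(a, b) on (0.18, 0.59) = 0.18
  → value = 0.1800
|0.0000 − 0.1800| = 0.180

0.180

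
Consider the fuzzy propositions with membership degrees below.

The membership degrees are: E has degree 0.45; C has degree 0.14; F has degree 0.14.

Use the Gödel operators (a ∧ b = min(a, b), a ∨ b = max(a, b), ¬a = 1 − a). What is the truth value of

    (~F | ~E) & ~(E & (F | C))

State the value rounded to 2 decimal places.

~F = 1 − 0.14 = 0.86
~E = 1 − 0.45 = 0.55
~F | ~E = max(a, b) on (0.86, 0.55) = 0.86
F | C = max(a, b) on (0.14, 0.14) = 0.14
E & (F | C) = min(a, b) on (0.45, 0.14) = 0.14
~(E & (F | C)) = 1 − 0.14 = 0.86
(~F | ~E) & ~(E & (F | C)) = min(a, b) on (0.86, 0.86) = 0.86

0.86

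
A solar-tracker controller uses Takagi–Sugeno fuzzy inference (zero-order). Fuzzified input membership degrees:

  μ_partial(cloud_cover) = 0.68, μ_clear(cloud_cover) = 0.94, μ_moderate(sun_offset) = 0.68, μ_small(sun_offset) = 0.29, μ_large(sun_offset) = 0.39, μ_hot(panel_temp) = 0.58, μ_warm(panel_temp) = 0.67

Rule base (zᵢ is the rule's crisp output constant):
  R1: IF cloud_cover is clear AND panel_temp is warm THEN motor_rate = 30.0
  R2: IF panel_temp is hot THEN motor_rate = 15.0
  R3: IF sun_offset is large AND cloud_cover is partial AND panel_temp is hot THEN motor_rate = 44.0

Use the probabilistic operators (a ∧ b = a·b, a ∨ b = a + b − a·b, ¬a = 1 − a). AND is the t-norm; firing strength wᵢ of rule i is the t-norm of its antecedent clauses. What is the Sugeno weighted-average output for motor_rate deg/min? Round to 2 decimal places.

25.20

R1 (z=30.0): clear=0.94, warm=0.67; AND[a·b] → w = 0.6298
R2 (z=15.0): hot=0.58 → w = 0.5800
R3 (z=44.0): large=0.39, partial=0.68, hot=0.58; AND[a·b] → w = 0.1538
Weighted average = (0.6298·30.0 + 0.5800·15.0 + 0.1538·44.0) / (0.6298 + 0.5800 + 0.1538)
  = 34.3619 / 1.3636 = 25.20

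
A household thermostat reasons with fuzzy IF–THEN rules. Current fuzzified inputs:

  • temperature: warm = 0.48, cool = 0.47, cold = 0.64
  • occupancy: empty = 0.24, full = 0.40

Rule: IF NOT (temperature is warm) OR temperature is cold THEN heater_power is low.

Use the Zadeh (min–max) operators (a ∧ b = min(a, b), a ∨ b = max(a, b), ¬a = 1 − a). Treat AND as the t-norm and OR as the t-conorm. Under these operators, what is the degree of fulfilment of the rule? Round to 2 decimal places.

firing strength: ¬warm=1−0.48=0.52, cold=0.64; OR[max(a, b)] → w = 0.64

0.64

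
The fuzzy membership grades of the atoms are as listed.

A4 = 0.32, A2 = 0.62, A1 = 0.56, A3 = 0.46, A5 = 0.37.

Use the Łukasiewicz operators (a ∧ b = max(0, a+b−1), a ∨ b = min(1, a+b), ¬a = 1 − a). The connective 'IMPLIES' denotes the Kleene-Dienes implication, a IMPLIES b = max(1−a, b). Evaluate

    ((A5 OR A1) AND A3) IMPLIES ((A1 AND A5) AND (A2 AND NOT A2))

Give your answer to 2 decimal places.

0.61

A5 OR A1 = min(1, a+b) on (0.37, 0.56) = 0.93
(A5 OR A1) AND A3 = max(0, a+b−1) on (0.93, 0.46) = 0.39
A1 AND A5 = max(0, a+b−1) on (0.56, 0.37) = 0.00
NOT A2 = 1 − 0.62 = 0.38
A2 AND NOT A2 = max(0, a+b−1) on (0.62, 0.38) = 0.00
(A1 AND A5) AND (A2 AND NOT A2) = max(0, a+b−1) on (0.00, 0.00) = 0.00
((A5 OR A1) AND A3) IMPLIES ((A1 AND A5) AND (A2 AND NOT A2))  [Kleene-Dienes: max(1−a, b)] with a=0.39, b=0.00 → 0.61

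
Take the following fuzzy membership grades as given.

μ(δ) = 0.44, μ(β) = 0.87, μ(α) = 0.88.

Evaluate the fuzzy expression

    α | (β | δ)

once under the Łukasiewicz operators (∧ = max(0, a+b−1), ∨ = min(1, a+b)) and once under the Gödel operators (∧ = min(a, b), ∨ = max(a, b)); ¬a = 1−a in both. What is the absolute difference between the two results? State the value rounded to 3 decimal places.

0.120

Under Łukasiewicz:
  β | δ = min(1, a+b) on (0.87, 0.44) = 1.00
  α | (β | δ) = min(1, a+b) on (0.88, 1.00) = 1.00
  → value = 1.0000
Under Gödel:
  β | δ = max(a, b) on (0.87, 0.44) = 0.87
  α | (β | δ) = max(a, b) on (0.88, 0.87) = 0.88
  → value = 0.8800
|1.0000 − 0.8800| = 0.120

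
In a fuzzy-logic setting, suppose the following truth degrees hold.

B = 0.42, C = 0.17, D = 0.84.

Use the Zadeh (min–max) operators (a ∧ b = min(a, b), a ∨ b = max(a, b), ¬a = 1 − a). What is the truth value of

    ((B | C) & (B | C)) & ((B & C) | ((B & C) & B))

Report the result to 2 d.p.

B | C = max(a, b) on (0.42, 0.17) = 0.42
B | C = max(a, b) on (0.42, 0.17) = 0.42
(B | C) & (B | C) = min(a, b) on (0.42, 0.42) = 0.42
B & C = min(a, b) on (0.42, 0.17) = 0.17
B & C = min(a, b) on (0.42, 0.17) = 0.17
(B & C) & B = min(a, b) on (0.17, 0.42) = 0.17
(B & C) | ((B & C) & B) = max(a, b) on (0.17, 0.17) = 0.17
((B | C) & (B | C)) & ((B & C) | ((B & C) & B)) = min(a, b) on (0.42, 0.17) = 0.17

0.17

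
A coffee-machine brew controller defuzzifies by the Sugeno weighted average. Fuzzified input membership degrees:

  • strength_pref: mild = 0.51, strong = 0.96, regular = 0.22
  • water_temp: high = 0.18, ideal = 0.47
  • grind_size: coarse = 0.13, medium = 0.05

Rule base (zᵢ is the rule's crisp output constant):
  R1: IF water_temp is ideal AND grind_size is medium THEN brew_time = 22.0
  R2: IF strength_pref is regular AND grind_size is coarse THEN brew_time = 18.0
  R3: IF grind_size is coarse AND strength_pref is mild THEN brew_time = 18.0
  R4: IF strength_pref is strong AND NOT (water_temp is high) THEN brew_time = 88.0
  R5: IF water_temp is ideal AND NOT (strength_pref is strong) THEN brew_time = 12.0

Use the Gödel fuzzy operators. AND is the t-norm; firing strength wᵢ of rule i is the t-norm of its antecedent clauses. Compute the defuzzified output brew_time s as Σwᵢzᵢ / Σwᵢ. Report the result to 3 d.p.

67.026

R1 (z=22.0): ideal=0.47, medium=0.05; AND[min(a, b)] → w = 0.05
R2 (z=18.0): regular=0.22, coarse=0.13; AND[min(a, b)] → w = 0.13
R3 (z=18.0): coarse=0.13, mild=0.51; AND[min(a, b)] → w = 0.13
R4 (z=88.0): strong=0.96, ¬high=1−0.18=0.82; AND[min(a, b)] → w = 0.82
R5 (z=12.0): ideal=0.47, ¬strong=1−0.96=0.04; AND[min(a, b)] → w = 0.04
Weighted average = (0.05·22.0 + 0.13·18.0 + 0.13·18.0 + 0.82·88.0 + 0.04·12.0) / (0.05 + 0.13 + 0.13 + 0.82 + 0.04)
  = 78.4200 / 1.1700 = 67.026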